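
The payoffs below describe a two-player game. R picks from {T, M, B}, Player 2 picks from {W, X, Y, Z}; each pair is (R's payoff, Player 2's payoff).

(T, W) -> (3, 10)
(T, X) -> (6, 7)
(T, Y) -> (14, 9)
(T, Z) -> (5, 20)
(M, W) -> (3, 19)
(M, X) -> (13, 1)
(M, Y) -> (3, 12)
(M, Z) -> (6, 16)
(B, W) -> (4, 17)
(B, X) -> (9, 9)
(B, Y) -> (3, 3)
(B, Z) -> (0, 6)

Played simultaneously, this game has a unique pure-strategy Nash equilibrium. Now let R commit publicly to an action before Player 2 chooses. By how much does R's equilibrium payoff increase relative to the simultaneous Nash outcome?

Backward induction with R moving first.
- T → Player 2 plays Z (best of 10, 7, 9, 20); R gets 5.
- M → Player 2 plays W (best of 19, 1, 12, 16); R gets 3.
- B → Player 2 plays W (best of 17, 9, 3, 6); R gets 4.
Among 5, 3, 4, the best is 5 at T. Subgame-perfect outcome: (T, Z) with payoffs (5, 20).
Now find the simultaneous Nash equilibrium.
R's best replies: W→B; X→M; Y→T; Z→M.
Player 2's best replies: T→Z; M→W; B→W.
Only (B, W) has each player best-responding; Nash payoffs (4, 17).
R's commitment gain: 5 − 4 = 1.

1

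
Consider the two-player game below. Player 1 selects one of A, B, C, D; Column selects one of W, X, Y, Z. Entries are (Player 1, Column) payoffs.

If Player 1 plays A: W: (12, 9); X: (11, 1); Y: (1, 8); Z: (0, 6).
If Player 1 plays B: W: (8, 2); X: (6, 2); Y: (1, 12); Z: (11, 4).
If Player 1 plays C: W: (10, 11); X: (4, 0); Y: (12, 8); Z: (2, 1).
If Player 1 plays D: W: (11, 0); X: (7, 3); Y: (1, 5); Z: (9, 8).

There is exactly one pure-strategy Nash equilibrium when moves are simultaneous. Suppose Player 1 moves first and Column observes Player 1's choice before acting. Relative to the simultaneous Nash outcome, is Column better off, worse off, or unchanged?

unchanged

Column best-responds to each possible Player 1 move:
- A: Column compares 9, 1, 8, 6 and picks W; Player 1 would get 12.
- B: Column compares 2, 2, 12, 4 and picks Y; Player 1 would get 1.
- C: Column compares 11, 0, 8, 1 and picks W; Player 1 would get 10.
- D: Column compares 0, 3, 5, 8 and picks Z; Player 1 would get 9.
Among 12, 1, 10, 9, the best is 12 at A. Subgame-perfect outcome: (A, W) with payoffs (12, 9).
For the simultaneous game, intersect best replies.
Player 1's best replies: W→A; X→A; Y→C; Z→B.
Column's best replies: A→W; B→Y; C→W; D→Z.
The unique mutual best reply is (A, W), giving (12, 9).
Column earns 9 sequentially versus 9 at the Nash outcome: unchanged.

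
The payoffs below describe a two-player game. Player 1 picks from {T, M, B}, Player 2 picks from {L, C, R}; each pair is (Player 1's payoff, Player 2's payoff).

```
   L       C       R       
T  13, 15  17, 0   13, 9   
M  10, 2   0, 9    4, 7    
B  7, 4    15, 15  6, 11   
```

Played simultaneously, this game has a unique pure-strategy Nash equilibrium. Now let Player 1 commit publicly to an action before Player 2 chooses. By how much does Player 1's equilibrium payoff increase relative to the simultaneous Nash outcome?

2

Player 2 best-responds to each possible Player 1 move:
- T: Player 2 compares 15, 0, 9 and picks L; Player 1 would get 13.
- M: Player 2 compares 2, 9, 7 and picks C; Player 1 would get 0.
- B: Player 2 compares 4, 15, 11 and picks C; Player 1 would get 15.
Maximizing over 13, 0, 15, Player 1 chooses B. Subgame-perfect outcome: (B, C) with payoffs (15, 15).
Under simultaneous play:
Player 1's best replies: L→T; C→T; R→T.
Player 2's best replies: T→L; M→C; B→C.
Only (T, L) has each player best-responding; Nash payoffs (13, 15).
Player 1's commitment gain: 15 − 13 = 2.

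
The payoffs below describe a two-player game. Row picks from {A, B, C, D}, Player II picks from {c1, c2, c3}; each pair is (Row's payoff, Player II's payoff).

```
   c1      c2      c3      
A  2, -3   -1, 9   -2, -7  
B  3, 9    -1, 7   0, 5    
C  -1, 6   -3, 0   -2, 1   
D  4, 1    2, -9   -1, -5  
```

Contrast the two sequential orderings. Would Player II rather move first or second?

first

If Row leads: Player II's best replies are A→c2, B→c1, C→c1, D→c1; Row's induced payoffs -1, 3, -1, 4; outcome (D, c1), payoffs (4, 1).
If Player II leads: Row's best replies are c1→D, c2→D, c3→B; Player II's induced payoffs 1, -9, 5; outcome (B, c3), payoffs (0, 5).
Player II gets 5 moving first and 1 moving second, so Player II prefers to move first.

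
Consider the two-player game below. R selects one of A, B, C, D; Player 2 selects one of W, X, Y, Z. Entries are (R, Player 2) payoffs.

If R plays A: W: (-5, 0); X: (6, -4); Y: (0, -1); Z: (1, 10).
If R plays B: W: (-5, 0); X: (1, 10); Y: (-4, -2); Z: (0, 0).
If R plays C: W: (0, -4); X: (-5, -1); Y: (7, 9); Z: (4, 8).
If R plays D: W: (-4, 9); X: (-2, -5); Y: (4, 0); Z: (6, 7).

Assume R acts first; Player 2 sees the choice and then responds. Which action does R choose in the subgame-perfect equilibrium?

Backward induction with R moving first.
- A: Player 2 compares 0, -4, -1, 10 and picks Z; R would get 1.
- B: Player 2 compares 0, 10, -2, 0 and picks X; R would get 1.
- C: Player 2 compares -4, -1, 9, 8 and picks Y; R would get 7.
- D: Player 2 compares 9, -5, 0, 7 and picks W; R would get -4.
R's induced payoffs are 1, 1, 7, -4, so R commits to C. Subgame-perfect outcome: (C, Y) with payoffs (7, 9).

C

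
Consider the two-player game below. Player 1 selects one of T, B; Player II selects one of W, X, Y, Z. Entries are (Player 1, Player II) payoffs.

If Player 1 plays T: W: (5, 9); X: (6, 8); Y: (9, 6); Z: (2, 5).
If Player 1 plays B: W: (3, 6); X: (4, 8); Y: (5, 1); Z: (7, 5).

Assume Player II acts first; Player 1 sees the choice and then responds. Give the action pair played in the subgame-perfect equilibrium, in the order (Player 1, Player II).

(T, W)

Solve by backward induction (Player II leads).
- W: Player 1 compares 5, 3 and picks T; Player II would get 9.
- X: Player 1 compares 6, 4 and picks T; Player II would get 8.
- Y: Player 1 compares 9, 5 and picks T; Player II would get 6.
- Z: Player 1 compares 2, 7 and picks B; Player II would get 5.
Maximizing over 9, 8, 6, 5, Player II chooses W. Subgame-perfect outcome: (T, W) with payoffs (5, 9).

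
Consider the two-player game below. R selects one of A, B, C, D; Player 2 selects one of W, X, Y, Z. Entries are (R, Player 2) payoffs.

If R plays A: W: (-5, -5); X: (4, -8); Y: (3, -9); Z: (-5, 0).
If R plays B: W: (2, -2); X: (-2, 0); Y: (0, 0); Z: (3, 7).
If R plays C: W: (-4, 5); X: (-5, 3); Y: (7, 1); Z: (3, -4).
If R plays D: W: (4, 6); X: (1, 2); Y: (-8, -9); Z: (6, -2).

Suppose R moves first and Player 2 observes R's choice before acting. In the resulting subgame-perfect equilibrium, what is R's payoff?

4

Work backward from Player 2's decision.
- A: BR = Z, leader payoff -5.
- B: BR = Z, leader payoff 3.
- C: BR = W, leader payoff -4.
- D: BR = W, leader payoff 4.
Maximizing over -5, 3, -4, 4, R chooses D. Subgame-perfect outcome: (D, W) with payoffs (4, 6).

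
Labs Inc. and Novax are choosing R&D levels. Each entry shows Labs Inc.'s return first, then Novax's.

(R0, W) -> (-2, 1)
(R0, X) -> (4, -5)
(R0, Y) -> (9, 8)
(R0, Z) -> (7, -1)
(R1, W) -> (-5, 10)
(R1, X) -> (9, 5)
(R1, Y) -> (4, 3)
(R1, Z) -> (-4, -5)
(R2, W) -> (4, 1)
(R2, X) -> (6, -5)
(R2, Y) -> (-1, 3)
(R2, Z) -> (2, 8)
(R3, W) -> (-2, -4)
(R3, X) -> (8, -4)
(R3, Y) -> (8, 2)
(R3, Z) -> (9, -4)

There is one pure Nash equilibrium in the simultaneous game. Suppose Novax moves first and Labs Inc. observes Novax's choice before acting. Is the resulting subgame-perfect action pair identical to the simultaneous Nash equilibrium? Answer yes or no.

yes

Backward induction with Novax moving first.
- W: Labs Inc. compares -2, -5, 4, -2 and picks R2; Novax would get 1.
- X: Labs Inc. compares 4, 9, 6, 8 and picks R1; Novax would get 5.
- Y: Labs Inc. compares 9, 4, -1, 8 and picks R0; Novax would get 8.
- Z: Labs Inc. compares 7, -4, 2, 9 and picks R3; Novax would get -4.
Maximizing over 1, 5, 8, -4, Novax chooses Y. Subgame-perfect outcome: (R0, Y) with payoffs (9, 8).
Now find the simultaneous Nash equilibrium.
Labs Inc.'s best replies: W→R2; X→R1; Y→R0; Z→R3.
Novax's best replies: R0→Y; R1→W; R2→Z; R3→Y.
The unique mutual best reply is (R0, Y), giving (9, 8).
Sequential outcome (R0, Y) coincides with the Nash profile (R0, Y).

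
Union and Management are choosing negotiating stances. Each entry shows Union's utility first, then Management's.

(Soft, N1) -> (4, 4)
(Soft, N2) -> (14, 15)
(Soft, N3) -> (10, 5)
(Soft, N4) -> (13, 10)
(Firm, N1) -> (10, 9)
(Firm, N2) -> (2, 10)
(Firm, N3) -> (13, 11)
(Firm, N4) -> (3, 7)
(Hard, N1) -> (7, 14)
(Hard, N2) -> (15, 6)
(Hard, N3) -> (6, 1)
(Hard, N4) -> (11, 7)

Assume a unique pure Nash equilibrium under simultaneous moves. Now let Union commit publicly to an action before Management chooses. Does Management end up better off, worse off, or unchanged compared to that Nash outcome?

better off

Solve by backward induction (Union leads).
- Soft: BR = N2, leader payoff 14.
- Firm: BR = N3, leader payoff 13.
- Hard: BR = N1, leader payoff 7.
Maximizing over 14, 13, 7, Union chooses Soft. Subgame-perfect outcome: (Soft, N2) with payoffs (14, 15).
Now find the simultaneous Nash equilibrium.
Union's best replies: N1→Firm; N2→Hard; N3→Firm; N4→Soft.
Management's best replies: Soft→N2; Firm→N3; Hard→N1.
Only (Firm, N3) has each player best-responding; Nash payoffs (13, 11).
Management earns 15 sequentially versus 11 at the Nash outcome: better off.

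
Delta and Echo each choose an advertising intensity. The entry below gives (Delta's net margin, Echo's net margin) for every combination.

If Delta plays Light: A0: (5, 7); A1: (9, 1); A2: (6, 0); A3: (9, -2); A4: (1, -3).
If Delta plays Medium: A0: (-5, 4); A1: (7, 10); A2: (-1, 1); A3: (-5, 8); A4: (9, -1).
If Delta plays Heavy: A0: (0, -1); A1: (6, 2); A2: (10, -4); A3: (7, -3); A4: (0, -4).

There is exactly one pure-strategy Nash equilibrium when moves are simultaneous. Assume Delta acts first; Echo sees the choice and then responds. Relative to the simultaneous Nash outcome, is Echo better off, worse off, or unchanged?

better off

Work backward from Echo's decision.
- Light: BR = A0, leader payoff 5.
- Medium: BR = A1, leader payoff 7.
- Heavy: BR = A1, leader payoff 6.
Maximizing over 5, 7, 6, Delta chooses Medium. Subgame-perfect outcome: (Medium, A1) with payoffs (7, 10).
Now find the simultaneous Nash equilibrium.
Delta's best replies: A0→Light; A1→Light; A2→Heavy; A3→Light; A4→Medium.
Echo's best replies: Light→A0; Medium→A1; Heavy→A1.
Only (Light, A0) has each player best-responding; Nash payoffs (5, 7).
Echo earns 10 sequentially versus 7 at the Nash outcome: better off.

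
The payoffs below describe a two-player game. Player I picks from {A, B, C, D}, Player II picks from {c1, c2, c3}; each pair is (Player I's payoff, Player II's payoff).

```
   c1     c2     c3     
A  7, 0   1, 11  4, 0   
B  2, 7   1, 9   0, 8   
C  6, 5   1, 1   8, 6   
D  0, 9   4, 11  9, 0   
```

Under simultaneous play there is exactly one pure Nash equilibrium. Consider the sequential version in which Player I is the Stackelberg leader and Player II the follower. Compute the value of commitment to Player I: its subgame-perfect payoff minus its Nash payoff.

4

Solve by backward induction (Player I leads).
- A: Player II compares 0, 11, 0 and picks c2; Player I would get 1.
- B: Player II compares 7, 9, 8 and picks c2; Player I would get 1.
- C: Player II compares 5, 1, 6 and picks c3; Player I would get 8.
- D: Player II compares 9, 11, 0 and picks c2; Player I would get 4.
Maximizing over 1, 1, 8, 4, Player I chooses C. Subgame-perfect outcome: (C, c3) with payoffs (8, 6).
For the simultaneous game, intersect best replies.
Player I's best replies: c1→A; c2→D; c3→D.
Player II's best replies: A→c2; B→c2; C→c3; D→c2.
The unique mutual best reply is (D, c2), giving (4, 11).
Player I's commitment gain: 8 − 4 = 4.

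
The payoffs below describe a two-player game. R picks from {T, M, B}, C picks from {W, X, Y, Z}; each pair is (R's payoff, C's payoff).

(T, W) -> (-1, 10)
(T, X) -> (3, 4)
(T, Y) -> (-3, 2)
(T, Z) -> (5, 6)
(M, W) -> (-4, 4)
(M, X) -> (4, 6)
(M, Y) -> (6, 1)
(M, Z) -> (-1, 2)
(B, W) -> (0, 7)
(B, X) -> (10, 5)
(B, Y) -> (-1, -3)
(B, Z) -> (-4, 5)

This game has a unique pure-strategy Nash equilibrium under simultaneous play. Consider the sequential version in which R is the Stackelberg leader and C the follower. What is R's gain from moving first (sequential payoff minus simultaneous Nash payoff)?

4

C best-responds to each possible R move:
- T → C plays W (best of 10, 4, 2, 6); R gets -1.
- M → C plays X (best of 4, 6, 1, 2); R gets 4.
- B → C plays W (best of 7, 5, -3, 5); R gets 0.
Among -1, 4, 0, the best is 4 at M. Subgame-perfect outcome: (M, X) with payoffs (4, 6).
For the simultaneous game, intersect best replies.
R's best replies: W→B; X→B; Y→M; Z→T.
C's best replies: T→W; M→X; B→W.
The unique mutual best reply is (B, W), giving (0, 7).
R's commitment gain: 4 − 0 = 4.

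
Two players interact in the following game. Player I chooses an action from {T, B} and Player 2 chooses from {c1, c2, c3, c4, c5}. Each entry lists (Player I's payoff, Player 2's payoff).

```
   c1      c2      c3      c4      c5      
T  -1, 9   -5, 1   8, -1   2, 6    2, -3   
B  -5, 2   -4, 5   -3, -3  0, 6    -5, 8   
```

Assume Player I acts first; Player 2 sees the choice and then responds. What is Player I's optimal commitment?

Work backward from Player 2's decision.
- T → Player 2 plays c1 (best of 9, 1, -1, 6, -3); Player I gets -1.
- B → Player 2 plays c5 (best of 2, 5, -3, 6, 8); Player I gets -5.
Among -1, -5, the best is -1 at T. Subgame-perfect outcome: (T, c1) with payoffs (-1, 9).

T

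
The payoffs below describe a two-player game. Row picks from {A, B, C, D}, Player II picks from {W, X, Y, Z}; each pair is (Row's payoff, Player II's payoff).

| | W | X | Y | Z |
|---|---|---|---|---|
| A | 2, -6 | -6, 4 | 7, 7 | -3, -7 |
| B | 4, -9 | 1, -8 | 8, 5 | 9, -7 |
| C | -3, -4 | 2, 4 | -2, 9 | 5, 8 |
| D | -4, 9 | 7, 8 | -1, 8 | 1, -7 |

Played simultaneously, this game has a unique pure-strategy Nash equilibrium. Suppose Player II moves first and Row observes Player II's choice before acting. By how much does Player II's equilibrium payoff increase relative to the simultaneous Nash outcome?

3

Row best-responds to each possible Player II move:
- W: Row compares 2, 4, -3, -4 and picks B; Player II would get -9.
- X: Row compares -6, 1, 2, 7 and picks D; Player II would get 8.
- Y: Row compares 7, 8, -2, -1 and picks B; Player II would get 5.
- Z: Row compares -3, 9, 5, 1 and picks B; Player II would get -7.
Player II's induced payoffs are -9, 8, 5, -7, so Player II commits to X. Subgame-perfect outcome: (D, X) with payoffs (7, 8).
For the simultaneous game, intersect best replies.
Row's best replies: W→B; X→D; Y→B; Z→B.
Player II's best replies: A→Y; B→Y; C→Y; D→W.
Only (B, Y) has each player best-responding; Nash payoffs (8, 5).
Player II's commitment gain: 8 − 5 = 3.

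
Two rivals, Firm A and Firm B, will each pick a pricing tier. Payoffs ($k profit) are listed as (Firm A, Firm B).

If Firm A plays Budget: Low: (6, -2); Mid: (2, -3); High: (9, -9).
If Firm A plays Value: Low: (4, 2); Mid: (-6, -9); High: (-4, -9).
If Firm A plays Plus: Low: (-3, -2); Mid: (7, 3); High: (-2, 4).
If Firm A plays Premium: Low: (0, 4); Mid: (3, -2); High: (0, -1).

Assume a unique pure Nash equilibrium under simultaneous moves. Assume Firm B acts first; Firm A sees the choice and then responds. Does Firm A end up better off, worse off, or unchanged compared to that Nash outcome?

better off

Work backward from Firm A's decision.
- Low → Firm A plays Budget (best of 6, 4, -3, 0); Firm B gets -2.
- Mid → Firm A plays Plus (best of 2, -6, 7, 3); Firm B gets 3.
- High → Firm A plays Budget (best of 9, -4, -2, 0); Firm B gets -9.
Maximizing over -2, 3, -9, Firm B chooses Mid. Subgame-perfect outcome: (Plus, Mid) with payoffs (7, 3).
For the simultaneous game, intersect best replies.
Firm A's best replies: Low→Budget; Mid→Plus; High→Budget.
Firm B's best replies: Budget→Low; Value→Low; Plus→High; Premium→Low.
Only (Budget, Low) has each player best-responding; Nash payoffs (6, -2).
Firm A earns 7 sequentially versus 6 at the Nash outcome: better off.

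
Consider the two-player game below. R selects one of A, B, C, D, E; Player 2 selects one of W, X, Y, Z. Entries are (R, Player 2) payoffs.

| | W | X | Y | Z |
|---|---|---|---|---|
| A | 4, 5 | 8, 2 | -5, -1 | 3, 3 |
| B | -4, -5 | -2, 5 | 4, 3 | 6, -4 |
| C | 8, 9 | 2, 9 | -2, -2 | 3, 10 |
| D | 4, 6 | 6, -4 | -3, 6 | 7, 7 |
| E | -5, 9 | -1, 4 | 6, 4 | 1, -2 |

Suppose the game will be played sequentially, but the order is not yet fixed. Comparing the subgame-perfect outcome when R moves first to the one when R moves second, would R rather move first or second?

second

If R leads: Player 2's best replies are A→W, B→X, C→Z, D→Z, E→W; R's induced payoffs 4, -2, 3, 7, -5; outcome (D, Z), payoffs (7, 7).
If Player 2 leads: R's best replies are W→C, X→A, Y→E, Z→D; Player 2's induced payoffs 9, 2, 4, 7; outcome (C, W), payoffs (8, 9).
R gets 7 moving first and 8 moving second, so R prefers to move second.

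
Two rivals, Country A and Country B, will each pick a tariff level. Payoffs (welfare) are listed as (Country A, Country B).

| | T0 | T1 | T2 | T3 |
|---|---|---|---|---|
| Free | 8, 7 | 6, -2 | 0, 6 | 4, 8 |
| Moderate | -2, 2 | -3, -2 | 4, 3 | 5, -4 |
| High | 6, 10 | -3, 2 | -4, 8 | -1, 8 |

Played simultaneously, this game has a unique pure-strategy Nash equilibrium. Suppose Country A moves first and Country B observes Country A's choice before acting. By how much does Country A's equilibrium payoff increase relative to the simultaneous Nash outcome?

Work backward from Country B's decision.
- Free: Country B compares 7, -2, 6, 8 and picks T3; Country A would get 4.
- Moderate: Country B compares 2, -2, 3, -4 and picks T2; Country A would get 4.
- High: Country B compares 10, 2, 8, 8 and picks T0; Country A would get 6.
Maximizing over 4, 4, 6, Country A chooses High. Subgame-perfect outcome: (High, T0) with payoffs (6, 10).
Now find the simultaneous Nash equilibrium.
Country A's best replies: T0→Free; T1→Free; T2→Moderate; T3→Moderate.
Country B's best replies: Free→T3; Moderate→T2; High→T0.
Only (Moderate, T2) has each player best-responding; Nash payoffs (4, 3).
Country A's commitment gain: 6 − 4 = 2.

2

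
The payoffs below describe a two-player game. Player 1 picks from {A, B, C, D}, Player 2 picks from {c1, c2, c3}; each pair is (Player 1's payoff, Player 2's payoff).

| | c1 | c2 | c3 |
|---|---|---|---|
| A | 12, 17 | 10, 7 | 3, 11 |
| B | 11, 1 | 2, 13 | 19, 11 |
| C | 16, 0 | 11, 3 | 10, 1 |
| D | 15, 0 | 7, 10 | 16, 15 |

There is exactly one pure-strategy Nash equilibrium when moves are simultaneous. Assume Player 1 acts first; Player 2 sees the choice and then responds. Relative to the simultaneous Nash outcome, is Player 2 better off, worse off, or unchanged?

better off

Player 2 best-responds to each possible Player 1 move:
- A → Player 2 plays c1 (best of 17, 7, 11); Player 1 gets 12.
- B → Player 2 plays c2 (best of 1, 13, 11); Player 1 gets 2.
- C → Player 2 plays c2 (best of 0, 3, 1); Player 1 gets 11.
- D → Player 2 plays c3 (best of 0, 10, 15); Player 1 gets 16.
Player 1's induced payoffs are 12, 2, 11, 16, so Player 1 commits to D. Subgame-perfect outcome: (D, c3) with payoffs (16, 15).
Now find the simultaneous Nash equilibrium.
Player 1's best replies: c1→C; c2→C; c3→B.
Player 2's best replies: A→c1; B→c2; C→c2; D→c3.
The unique mutual best reply is (C, c2), giving (11, 3).
Player 2 earns 15 sequentially versus 3 at the Nash outcome: better off.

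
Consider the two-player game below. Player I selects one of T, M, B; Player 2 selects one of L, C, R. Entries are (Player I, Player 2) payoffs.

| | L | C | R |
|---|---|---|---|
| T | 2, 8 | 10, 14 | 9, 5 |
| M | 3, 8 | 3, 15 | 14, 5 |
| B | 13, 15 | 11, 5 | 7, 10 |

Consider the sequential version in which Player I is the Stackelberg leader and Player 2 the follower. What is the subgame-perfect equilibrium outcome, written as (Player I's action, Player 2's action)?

(B, L)

Backward induction with Player I moving first.
- T: BR = C, leader payoff 10.
- M: BR = C, leader payoff 3.
- B: BR = L, leader payoff 13.
Player I's induced payoffs are 10, 3, 13, so Player I commits to B. Subgame-perfect outcome: (B, L) with payoffs (13, 15).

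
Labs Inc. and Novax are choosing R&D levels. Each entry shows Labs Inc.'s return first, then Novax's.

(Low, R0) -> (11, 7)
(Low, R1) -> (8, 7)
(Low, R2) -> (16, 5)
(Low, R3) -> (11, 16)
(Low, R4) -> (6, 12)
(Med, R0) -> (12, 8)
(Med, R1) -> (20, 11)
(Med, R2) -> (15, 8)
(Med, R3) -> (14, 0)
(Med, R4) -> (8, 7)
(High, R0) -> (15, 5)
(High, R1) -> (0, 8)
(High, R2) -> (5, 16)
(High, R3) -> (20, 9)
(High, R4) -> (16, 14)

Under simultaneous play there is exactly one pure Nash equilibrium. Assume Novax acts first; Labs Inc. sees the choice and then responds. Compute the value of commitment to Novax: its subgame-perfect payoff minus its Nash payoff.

Solve by backward induction (Novax leads).
- R0: BR = High, leader payoff 5.
- R1: BR = Med, leader payoff 11.
- R2: BR = Low, leader payoff 5.
- R3: BR = High, leader payoff 9.
- R4: BR = High, leader payoff 14.
Maximizing over 5, 11, 5, 9, 14, Novax chooses R4. Subgame-perfect outcome: (High, R4) with payoffs (16, 14).
Under simultaneous play:
Labs Inc.'s best replies: R0→High; R1→Med; R2→Low; R3→High; R4→High.
Novax's best replies: Low→R3; Med→R1; High→R2.
The unique mutual best reply is (Med, R1), giving (20, 11).
Novax's commitment gain: 14 − 11 = 3.

3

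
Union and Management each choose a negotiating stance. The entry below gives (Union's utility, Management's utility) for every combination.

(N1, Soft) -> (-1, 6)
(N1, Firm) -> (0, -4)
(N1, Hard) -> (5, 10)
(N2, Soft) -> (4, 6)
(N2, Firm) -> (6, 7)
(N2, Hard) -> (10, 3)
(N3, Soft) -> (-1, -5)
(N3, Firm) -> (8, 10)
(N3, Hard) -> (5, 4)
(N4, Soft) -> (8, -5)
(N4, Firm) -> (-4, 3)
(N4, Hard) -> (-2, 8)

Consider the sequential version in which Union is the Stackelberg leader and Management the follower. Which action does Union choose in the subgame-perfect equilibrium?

Work backward from Management's decision.
- N1: BR = Hard, leader payoff 5.
- N2: BR = Firm, leader payoff 6.
- N3: BR = Firm, leader payoff 8.
- N4: BR = Hard, leader payoff -2.
Among 5, 6, 8, -2, the best is 8 at N3. Subgame-perfect outcome: (N3, Firm) with payoffs (8, 10).

N3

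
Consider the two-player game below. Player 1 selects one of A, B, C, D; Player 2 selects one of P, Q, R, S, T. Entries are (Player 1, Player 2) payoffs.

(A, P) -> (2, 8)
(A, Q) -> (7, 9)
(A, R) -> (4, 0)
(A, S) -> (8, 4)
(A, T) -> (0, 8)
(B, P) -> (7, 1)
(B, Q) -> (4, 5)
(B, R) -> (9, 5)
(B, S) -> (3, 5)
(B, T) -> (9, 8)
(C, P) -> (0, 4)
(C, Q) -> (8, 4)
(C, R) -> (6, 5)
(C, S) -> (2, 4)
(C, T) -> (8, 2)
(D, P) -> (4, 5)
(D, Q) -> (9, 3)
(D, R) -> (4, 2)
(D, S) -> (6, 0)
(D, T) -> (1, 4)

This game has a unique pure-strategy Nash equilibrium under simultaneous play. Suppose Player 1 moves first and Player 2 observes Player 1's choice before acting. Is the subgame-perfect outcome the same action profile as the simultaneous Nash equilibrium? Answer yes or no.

yes

Backward induction with Player 1 moving first.
- A → Player 2 plays Q (best of 8, 9, 0, 4, 8); Player 1 gets 7.
- B → Player 2 plays T (best of 1, 5, 5, 5, 8); Player 1 gets 9.
- C → Player 2 plays R (best of 4, 4, 5, 4, 2); Player 1 gets 6.
- D → Player 2 plays P (best of 5, 3, 2, 0, 4); Player 1 gets 4.
Among 7, 9, 6, 4, the best is 9 at B. Subgame-perfect outcome: (B, T) with payoffs (9, 8).
For the simultaneous game, intersect best replies.
Player 1's best replies: P→B; Q→D; R→B; S→A; T→B.
Player 2's best replies: A→Q; B→T; C→R; D→P.
Only (B, T) has each player best-responding; Nash payoffs (9, 8).
Sequential outcome (B, T) coincides with the Nash profile (B, T).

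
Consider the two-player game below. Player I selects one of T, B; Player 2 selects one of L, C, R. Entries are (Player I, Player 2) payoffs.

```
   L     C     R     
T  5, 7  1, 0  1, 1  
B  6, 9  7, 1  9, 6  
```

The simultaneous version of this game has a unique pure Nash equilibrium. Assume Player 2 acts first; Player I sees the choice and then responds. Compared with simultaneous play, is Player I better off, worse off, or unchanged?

Work backward from Player I's decision.
- L: BR = B, leader payoff 9.
- C: BR = B, leader payoff 1.
- R: BR = B, leader payoff 6.
Maximizing over 9, 1, 6, Player 2 chooses L. Subgame-perfect outcome: (B, L) with payoffs (6, 9).
For the simultaneous game, intersect best replies.
Player I's best replies: L→B; C→B; R→B.
Player 2's best replies: T→L; B→L.
Only (B, L) has each player best-responding; Nash payoffs (6, 9).
Player I earns 6 sequentially versus 6 at the Nash outcome: unchanged.

unchanged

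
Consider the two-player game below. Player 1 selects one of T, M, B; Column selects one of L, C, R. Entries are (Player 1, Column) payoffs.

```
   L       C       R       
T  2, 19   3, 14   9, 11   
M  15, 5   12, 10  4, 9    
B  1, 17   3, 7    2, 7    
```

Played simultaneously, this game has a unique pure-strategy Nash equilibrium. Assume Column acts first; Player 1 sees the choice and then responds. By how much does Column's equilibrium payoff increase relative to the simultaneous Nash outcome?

Backward induction with Column moving first.
- L: BR = M, leader payoff 5.
- C: BR = M, leader payoff 10.
- R: BR = T, leader payoff 11.
Maximizing over 5, 10, 11, Column chooses R. Subgame-perfect outcome: (T, R) with payoffs (9, 11).
Under simultaneous play:
Player 1's best replies: L→M; C→M; R→T.
Column's best replies: T→L; M→C; B→L.
Only (M, C) has each player best-responding; Nash payoffs (12, 10).
Column's commitment gain: 11 − 10 = 1.

1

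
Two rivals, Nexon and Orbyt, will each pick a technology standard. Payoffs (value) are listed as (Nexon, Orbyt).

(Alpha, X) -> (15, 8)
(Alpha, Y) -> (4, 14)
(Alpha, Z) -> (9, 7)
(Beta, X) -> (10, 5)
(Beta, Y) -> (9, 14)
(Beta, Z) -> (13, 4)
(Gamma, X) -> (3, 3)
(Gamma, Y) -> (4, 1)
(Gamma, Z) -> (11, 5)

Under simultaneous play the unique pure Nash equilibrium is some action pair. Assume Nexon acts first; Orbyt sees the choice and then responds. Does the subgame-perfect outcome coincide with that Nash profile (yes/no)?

no

Solve by backward induction (Nexon leads).
- Alpha: BR = Y, leader payoff 4.
- Beta: BR = Y, leader payoff 9.
- Gamma: BR = Z, leader payoff 11.
Maximizing over 4, 9, 11, Nexon chooses Gamma. Subgame-perfect outcome: (Gamma, Z) with payoffs (11, 5).
Under simultaneous play:
Nexon's best replies: X→Alpha; Y→Beta; Z→Beta.
Orbyt's best replies: Alpha→Y; Beta→Y; Gamma→Z.
Only (Beta, Y) has each player best-responding; Nash payoffs (9, 14).
Sequential outcome (Gamma, Z) differs from the Nash profile (Beta, Y).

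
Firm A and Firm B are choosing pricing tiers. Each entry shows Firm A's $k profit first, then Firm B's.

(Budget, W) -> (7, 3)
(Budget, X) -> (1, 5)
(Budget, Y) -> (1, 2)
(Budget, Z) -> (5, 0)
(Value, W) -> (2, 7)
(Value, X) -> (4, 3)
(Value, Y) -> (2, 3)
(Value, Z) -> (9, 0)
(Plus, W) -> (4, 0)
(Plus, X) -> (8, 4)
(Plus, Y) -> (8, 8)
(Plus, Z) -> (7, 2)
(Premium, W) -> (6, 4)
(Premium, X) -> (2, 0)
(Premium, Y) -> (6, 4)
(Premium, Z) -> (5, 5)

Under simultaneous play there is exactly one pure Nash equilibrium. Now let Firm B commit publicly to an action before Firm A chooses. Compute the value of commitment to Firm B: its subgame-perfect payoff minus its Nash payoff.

Backward induction with Firm B moving first.
- W: Firm A compares 7, 2, 4, 6 and picks Budget; Firm B would get 3.
- X: Firm A compares 1, 4, 8, 2 and picks Plus; Firm B would get 4.
- Y: Firm A compares 1, 2, 8, 6 and picks Plus; Firm B would get 8.
- Z: Firm A compares 5, 9, 7, 5 and picks Value; Firm B would get 0.
Maximizing over 3, 4, 8, 0, Firm B chooses Y. Subgame-perfect outcome: (Plus, Y) with payoffs (8, 8).
For the simultaneous game, intersect best replies.
Firm A's best replies: W→Budget; X→Plus; Y→Plus; Z→Value.
Firm B's best replies: Budget→X; Value→W; Plus→Y; Premium→Z.
The unique mutual best reply is (Plus, Y), giving (8, 8).
Firm B's commitment gain: 8 − 8 = 0.

0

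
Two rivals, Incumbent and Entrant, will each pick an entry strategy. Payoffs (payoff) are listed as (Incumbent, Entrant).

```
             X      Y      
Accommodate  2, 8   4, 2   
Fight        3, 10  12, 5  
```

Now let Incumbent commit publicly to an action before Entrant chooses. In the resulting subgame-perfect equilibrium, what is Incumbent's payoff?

Work backward from Entrant's decision.
- Accommodate → Entrant plays X (best of 8, 2); Incumbent gets 2.
- Fight → Entrant plays X (best of 10, 5); Incumbent gets 3.
Maximizing over 2, 3, Incumbent chooses Fight. Subgame-perfect outcome: (Fight, X) with payoffs (3, 10).

3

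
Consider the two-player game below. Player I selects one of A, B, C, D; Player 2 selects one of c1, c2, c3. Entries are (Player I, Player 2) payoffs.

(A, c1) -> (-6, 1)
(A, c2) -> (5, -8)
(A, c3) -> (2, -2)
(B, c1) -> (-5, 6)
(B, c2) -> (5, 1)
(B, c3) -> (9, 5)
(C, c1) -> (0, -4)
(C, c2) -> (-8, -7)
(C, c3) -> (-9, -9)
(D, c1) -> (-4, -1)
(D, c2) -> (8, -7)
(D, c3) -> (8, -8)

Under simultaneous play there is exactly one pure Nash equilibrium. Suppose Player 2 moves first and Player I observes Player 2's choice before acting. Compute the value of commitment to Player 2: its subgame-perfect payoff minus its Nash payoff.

Player I best-responds to each possible Player 2 move:
- c1: BR = C, leader payoff -4.
- c2: BR = D, leader payoff -7.
- c3: BR = B, leader payoff 5.
Among -4, -7, 5, the best is 5 at c3. Subgame-perfect outcome: (B, c3) with payoffs (9, 5).
For the simultaneous game, intersect best replies.
Player I's best replies: c1→C; c2→D; c3→B.
Player 2's best replies: A→c1; B→c1; C→c1; D→c1.
Only (C, c1) has each player best-responding; Nash payoffs (0, -4).
Player 2's commitment gain: 5 − -4 = 9.

9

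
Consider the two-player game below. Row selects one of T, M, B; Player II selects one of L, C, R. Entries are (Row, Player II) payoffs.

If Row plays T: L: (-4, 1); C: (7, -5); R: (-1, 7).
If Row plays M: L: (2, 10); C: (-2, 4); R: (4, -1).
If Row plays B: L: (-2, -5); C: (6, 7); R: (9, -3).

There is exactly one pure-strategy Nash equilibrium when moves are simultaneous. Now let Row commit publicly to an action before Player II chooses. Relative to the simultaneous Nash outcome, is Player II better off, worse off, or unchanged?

Backward induction with Row moving first.
- T: Player II compares 1, -5, 7 and picks R; Row would get -1.
- M: Player II compares 10, 4, -1 and picks L; Row would get 2.
- B: Player II compares -5, 7, -3 and picks C; Row would get 6.
Maximizing over -1, 2, 6, Row chooses B. Subgame-perfect outcome: (B, C) with payoffs (6, 7).
For the simultaneous game, intersect best replies.
Row's best replies: L→M; C→T; R→B.
Player II's best replies: T→R; M→L; B→C.
Only (M, L) has each player best-responding; Nash payoffs (2, 10).
Player II earns 7 sequentially versus 10 at the Nash outcome: worse off.

worse off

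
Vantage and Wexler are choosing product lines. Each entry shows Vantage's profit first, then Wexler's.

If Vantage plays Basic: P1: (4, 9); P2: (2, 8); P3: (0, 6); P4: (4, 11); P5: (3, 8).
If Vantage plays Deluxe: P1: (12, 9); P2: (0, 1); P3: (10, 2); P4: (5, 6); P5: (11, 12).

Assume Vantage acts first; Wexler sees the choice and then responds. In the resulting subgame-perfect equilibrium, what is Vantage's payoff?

Solve by backward induction (Vantage leads).
- Basic: Wexler compares 9, 8, 6, 11, 8 and picks P4; Vantage would get 4.
- Deluxe: Wexler compares 9, 1, 2, 6, 12 and picks P5; Vantage would get 11.
Vantage's induced payoffs are 4, 11, so Vantage commits to Deluxe. Subgame-perfect outcome: (Deluxe, P5) with payoffs (11, 12).

11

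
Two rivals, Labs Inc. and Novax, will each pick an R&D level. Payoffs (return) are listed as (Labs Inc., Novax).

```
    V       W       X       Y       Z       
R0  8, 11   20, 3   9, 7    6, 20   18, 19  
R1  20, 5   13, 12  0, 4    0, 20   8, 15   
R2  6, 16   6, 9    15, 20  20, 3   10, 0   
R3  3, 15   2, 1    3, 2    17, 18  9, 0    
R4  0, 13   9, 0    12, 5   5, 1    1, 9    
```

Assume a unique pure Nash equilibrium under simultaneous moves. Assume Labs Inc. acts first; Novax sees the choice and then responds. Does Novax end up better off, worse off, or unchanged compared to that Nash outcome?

Novax best-responds to each possible Labs Inc. move:
- R0 → Novax plays Y (best of 11, 3, 7, 20, 19); Labs Inc. gets 6.
- R1 → Novax plays Y (best of 5, 12, 4, 20, 15); Labs Inc. gets 0.
- R2 → Novax plays X (best of 16, 9, 20, 3, 0); Labs Inc. gets 15.
- R3 → Novax plays Y (best of 15, 1, 2, 18, 0); Labs Inc. gets 17.
- R4 → Novax plays V (best of 13, 0, 5, 1, 9); Labs Inc. gets 0.
Among 6, 0, 15, 17, 0, the best is 17 at R3. Subgame-perfect outcome: (R3, Y) with payoffs (17, 18).
Under simultaneous play:
Labs Inc.'s best replies: V→R1; W→R0; X→R2; Y→R2; Z→R0.
Novax's best replies: R0→Y; R1→Y; R2→X; R3→Y; R4→V.
The unique mutual best reply is (R2, X), giving (15, 20).
Novax earns 18 sequentially versus 20 at the Nash outcome: worse off.

worse off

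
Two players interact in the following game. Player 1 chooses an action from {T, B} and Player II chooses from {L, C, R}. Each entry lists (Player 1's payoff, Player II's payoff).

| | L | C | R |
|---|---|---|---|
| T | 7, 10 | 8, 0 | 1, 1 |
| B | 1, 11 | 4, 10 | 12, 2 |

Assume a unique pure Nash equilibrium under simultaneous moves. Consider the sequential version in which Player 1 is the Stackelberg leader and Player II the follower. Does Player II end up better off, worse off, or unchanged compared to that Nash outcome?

Solve by backward induction (Player 1 leads).
- T: BR = L, leader payoff 7.
- B: BR = L, leader payoff 1.
Player 1's induced payoffs are 7, 1, so Player 1 commits to T. Subgame-perfect outcome: (T, L) with payoffs (7, 10).
Under simultaneous play:
Player 1's best replies: L→T; C→T; R→B.
Player II's best replies: T→L; B→L.
The unique mutual best reply is (T, L), giving (7, 10).
Player II earns 10 sequentially versus 10 at the Nash outcome: unchanged.

unchanged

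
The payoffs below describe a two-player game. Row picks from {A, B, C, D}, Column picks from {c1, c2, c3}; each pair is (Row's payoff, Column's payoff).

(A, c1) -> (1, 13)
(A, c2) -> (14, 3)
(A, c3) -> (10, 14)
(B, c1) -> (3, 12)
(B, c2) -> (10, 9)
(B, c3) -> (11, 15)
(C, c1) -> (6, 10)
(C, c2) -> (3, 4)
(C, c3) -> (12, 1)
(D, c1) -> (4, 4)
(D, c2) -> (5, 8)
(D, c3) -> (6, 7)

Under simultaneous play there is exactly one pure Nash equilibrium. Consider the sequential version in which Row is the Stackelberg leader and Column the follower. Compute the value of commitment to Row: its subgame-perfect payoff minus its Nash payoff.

5

Solve by backward induction (Row leads).
- A → Column plays c3 (best of 13, 3, 14); Row gets 10.
- B → Column plays c3 (best of 12, 9, 15); Row gets 11.
- C → Column plays c1 (best of 10, 4, 1); Row gets 6.
- D → Column plays c2 (best of 4, 8, 7); Row gets 5.
Row's induced payoffs are 10, 11, 6, 5, so Row commits to B. Subgame-perfect outcome: (B, c3) with payoffs (11, 15).
Under simultaneous play:
Row's best replies: c1→C; c2→A; c3→C.
Column's best replies: A→c3; B→c3; C→c1; D→c2.
Only (C, c1) has each player best-responding; Nash payoffs (6, 10).
Row's commitment gain: 11 − 6 = 5.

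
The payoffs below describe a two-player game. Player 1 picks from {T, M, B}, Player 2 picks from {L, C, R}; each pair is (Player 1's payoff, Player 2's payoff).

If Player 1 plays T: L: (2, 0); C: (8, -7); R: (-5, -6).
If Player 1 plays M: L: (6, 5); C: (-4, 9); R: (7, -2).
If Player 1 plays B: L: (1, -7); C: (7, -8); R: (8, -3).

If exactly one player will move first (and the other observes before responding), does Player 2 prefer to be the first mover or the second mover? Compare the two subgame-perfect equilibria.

first

If Player 1 leads: Player 2's best replies are T→L, M→C, B→R; Player 1's induced payoffs 2, -4, 8; outcome (B, R), payoffs (8, -3).
If Player 2 leads: Player 1's best replies are L→M, C→T, R→B; Player 2's induced payoffs 5, -7, -3; outcome (M, L), payoffs (6, 5).
Player 2 gets 5 moving first and -3 moving second, so Player 2 prefers to move first.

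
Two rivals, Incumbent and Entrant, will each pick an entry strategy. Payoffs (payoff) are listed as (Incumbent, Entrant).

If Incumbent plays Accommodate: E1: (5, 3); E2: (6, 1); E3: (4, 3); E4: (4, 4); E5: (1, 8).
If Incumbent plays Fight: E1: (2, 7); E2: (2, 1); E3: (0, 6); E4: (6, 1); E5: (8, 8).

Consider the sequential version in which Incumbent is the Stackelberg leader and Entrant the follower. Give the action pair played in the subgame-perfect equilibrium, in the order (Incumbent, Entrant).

(Fight, E5)

Entrant best-responds to each possible Incumbent move:
- Accommodate → Entrant plays E5 (best of 3, 1, 3, 4, 8); Incumbent gets 1.
- Fight → Entrant plays E5 (best of 7, 1, 6, 1, 8); Incumbent gets 8.
Incumbent's induced payoffs are 1, 8, so Incumbent commits to Fight. Subgame-perfect outcome: (Fight, E5) with payoffs (8, 8).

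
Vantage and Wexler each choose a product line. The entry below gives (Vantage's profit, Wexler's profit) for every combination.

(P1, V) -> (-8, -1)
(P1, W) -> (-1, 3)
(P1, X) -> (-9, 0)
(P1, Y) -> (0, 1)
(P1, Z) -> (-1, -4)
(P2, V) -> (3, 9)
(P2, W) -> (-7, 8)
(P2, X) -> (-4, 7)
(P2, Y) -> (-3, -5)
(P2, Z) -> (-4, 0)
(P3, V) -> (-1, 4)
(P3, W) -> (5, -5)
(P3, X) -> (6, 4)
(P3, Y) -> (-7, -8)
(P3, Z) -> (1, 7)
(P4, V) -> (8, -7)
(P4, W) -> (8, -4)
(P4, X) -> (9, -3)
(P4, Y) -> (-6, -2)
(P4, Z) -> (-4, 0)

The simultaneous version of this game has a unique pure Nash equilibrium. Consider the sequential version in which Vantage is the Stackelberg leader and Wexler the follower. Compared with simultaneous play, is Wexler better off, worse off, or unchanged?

better off

Solve by backward induction (Vantage leads).
- P1: BR = W, leader payoff -1.
- P2: BR = V, leader payoff 3.
- P3: BR = Z, leader payoff 1.
- P4: BR = Z, leader payoff -4.
Vantage's induced payoffs are -1, 3, 1, -4, so Vantage commits to P2. Subgame-perfect outcome: (P2, V) with payoffs (3, 9).
For the simultaneous game, intersect best replies.
Vantage's best replies: V→P4; W→P4; X→P4; Y→P1; Z→P3.
Wexler's best replies: P1→W; P2→V; P3→Z; P4→Z.
The unique mutual best reply is (P3, Z), giving (1, 7).
Wexler earns 9 sequentially versus 7 at the Nash outcome: better off.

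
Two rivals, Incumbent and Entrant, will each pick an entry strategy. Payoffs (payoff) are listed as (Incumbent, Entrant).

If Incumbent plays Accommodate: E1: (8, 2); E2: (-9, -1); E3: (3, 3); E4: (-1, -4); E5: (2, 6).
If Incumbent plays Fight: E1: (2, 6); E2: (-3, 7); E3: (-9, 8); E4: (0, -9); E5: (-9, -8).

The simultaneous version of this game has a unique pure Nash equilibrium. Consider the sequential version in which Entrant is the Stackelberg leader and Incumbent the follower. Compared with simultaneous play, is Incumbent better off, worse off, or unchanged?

worse off

Work backward from Incumbent's decision.
- E1: Incumbent compares 8, 2 and picks Accommodate; Entrant would get 2.
- E2: Incumbent compares -9, -3 and picks Fight; Entrant would get 7.
- E3: Incumbent compares 3, -9 and picks Accommodate; Entrant would get 3.
- E4: Incumbent compares -1, 0 and picks Fight; Entrant would get -9.
- E5: Incumbent compares 2, -9 and picks Accommodate; Entrant would get 6.
Among 2, 7, 3, -9, 6, the best is 7 at E2. Subgame-perfect outcome: (Fight, E2) with payoffs (-3, 7).
For the simultaneous game, intersect best replies.
Incumbent's best replies: E1→Accommodate; E2→Fight; E3→Accommodate; E4→Fight; E5→Accommodate.
Entrant's best replies: Accommodate→E5; Fight→E3.
The unique mutual best reply is (Accommodate, E5), giving (2, 6).
Incumbent earns -3 sequentially versus 2 at the Nash outcome: worse off.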